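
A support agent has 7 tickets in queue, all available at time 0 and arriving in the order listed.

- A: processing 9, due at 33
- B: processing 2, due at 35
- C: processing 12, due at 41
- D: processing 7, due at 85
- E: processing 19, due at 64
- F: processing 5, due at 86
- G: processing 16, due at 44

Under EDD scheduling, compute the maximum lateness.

-5

EDD (increasing due date): A B C G E D F.
A: 0→9, due 33, lateness -24
B: 9→11, due 35, lateness -24
C: 11→23, due 41, lateness -18
G: 23→39, due 44, lateness -5
E: 39→58, due 64, lateness -6
D: 58→65, due 85, lateness -20
F: 65→70, due 86, lateness -16
Maximum = -5.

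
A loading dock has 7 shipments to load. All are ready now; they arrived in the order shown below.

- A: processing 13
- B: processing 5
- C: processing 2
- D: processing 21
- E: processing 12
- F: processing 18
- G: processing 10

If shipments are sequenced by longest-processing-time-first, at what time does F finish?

LPT (decreasing processing time): D F A E G B C.
D: 0→21
F: 21→39

39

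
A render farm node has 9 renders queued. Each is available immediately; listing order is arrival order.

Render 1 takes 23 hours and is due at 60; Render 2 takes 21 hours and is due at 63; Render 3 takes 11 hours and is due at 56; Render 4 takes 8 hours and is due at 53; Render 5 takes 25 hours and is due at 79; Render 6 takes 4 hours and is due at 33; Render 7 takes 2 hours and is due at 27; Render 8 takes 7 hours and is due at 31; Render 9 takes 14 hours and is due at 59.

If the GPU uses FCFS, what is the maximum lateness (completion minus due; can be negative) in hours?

70

FIFO (arrival order): Render 1 Render 2 Render 3 Render 4 Render 5 Render 6 Render 7 Render 8 Render 9.
Render 1: 0→23, due 60, lateness -37
Render 2: 23→44, due 63, lateness -19
Render 3: 44→55, due 56, lateness -1
Render 4: 55→63, due 53, lateness 10
Render 5: 63→88, due 79, lateness 9
Render 6: 88→92, due 33, lateness 59
Render 7: 92→94, due 27, lateness 67
Render 8: 94→101, due 31, lateness 70
Render 9: 101→115, due 59, lateness 56
Maximum = 70.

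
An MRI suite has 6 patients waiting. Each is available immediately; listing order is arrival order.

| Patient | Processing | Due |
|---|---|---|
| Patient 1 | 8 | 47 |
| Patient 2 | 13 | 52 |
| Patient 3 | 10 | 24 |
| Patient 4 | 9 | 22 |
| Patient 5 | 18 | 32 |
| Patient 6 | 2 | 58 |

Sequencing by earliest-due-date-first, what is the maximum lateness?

6

EDD (increasing due date): Patient 4 Patient 3 Patient 5 Patient 1 Patient 2 Patient 6.
Patient 4: 0→9, due 22, lateness -13
Patient 3: 9→19, due 24, lateness -5
Patient 5: 19→37, due 32, lateness 5
Patient 1: 37→45, due 47, lateness -2
Patient 2: 45→58, due 52, lateness 6
Patient 6: 58→60, due 58, lateness 2
Maximum = 6.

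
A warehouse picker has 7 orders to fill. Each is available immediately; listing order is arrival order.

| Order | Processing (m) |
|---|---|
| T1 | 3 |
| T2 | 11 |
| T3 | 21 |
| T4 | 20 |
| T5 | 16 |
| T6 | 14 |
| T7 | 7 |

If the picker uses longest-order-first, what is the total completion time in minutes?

LPT (decreasing processing time): T3 T4 T5 T6 T2 T7 T1.
T3: 0→21
T4: 21→41
T5: 41→57
T6: 57→71
T2: 71→82
T7: 82→89
T1: 89→92
Sum = 21+41+57+71+82+89+92 = 453.

453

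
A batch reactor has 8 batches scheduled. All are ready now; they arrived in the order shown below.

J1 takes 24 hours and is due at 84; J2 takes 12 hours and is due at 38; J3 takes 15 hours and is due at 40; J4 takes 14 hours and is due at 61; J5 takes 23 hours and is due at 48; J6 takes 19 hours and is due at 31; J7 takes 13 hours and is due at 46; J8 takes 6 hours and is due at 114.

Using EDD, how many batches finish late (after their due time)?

EDD (increasing due date): J6 J2 J3 J7 J5 J4 J1 J8.
J6: 0→19, due 31, tardiness 0
J2: 19→31, due 38, tardiness 0
J3: 31→46, due 40, tardiness 6
J7: 46→59, due 46, tardiness 13
J5: 59→82, due 48, tardiness 34
J4: 82→96, due 61, tardiness 35
J1: 96→120, due 84, tardiness 36
J8: 120→126, due 114, tardiness 12
Late batches: 6.

6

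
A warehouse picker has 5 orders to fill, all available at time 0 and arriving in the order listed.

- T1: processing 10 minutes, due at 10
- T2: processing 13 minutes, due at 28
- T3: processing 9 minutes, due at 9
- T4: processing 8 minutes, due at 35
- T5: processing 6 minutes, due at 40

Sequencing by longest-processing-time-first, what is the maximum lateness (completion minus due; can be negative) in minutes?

23

LPT (decreasing processing time): T2 T1 T3 T4 T5.
T2: 0→13, due 28, lateness -15
T1: 13→23, due 10, lateness 13
T3: 23→32, due 9, lateness 23
T4: 32→40, due 35, lateness 5
T5: 40→46, due 40, lateness 6
Maximum = 23.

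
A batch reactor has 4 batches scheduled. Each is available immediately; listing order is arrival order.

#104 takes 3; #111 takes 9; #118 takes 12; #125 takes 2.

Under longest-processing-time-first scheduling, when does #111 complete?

LPT (decreasing processing time): #118 #111 #104 #125.
#118: 0→12
#111: 12→21

21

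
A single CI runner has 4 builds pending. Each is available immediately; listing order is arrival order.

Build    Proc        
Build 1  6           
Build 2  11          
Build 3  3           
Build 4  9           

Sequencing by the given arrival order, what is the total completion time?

FIFO (arrival order): Build 1 Build 2 Build 3 Build 4.
Build 1: 0→6
Build 2: 6→17
Build 3: 17→20
Build 4: 20→29
Sum = 6+17+20+29 = 72.

72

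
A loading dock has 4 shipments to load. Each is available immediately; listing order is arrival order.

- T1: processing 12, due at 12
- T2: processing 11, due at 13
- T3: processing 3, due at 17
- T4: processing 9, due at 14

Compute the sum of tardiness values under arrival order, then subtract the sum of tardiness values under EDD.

-6

FIFO (arrival order): T1 T2 T3 T4.
T1: 0→12, due 12, tardiness 0
T2: 12→23, due 13, tardiness 10
T3: 23→26, due 17, tardiness 9
T4: 26→35, due 14, tardiness 21
Sum = 0+10+9+21 = 40.
EDD (increasing due date): T1 T2 T4 T3.
T1: 0→12, due 12, tardiness 0
T2: 12→23, due 13, tardiness 10
T4: 23→32, due 14, tardiness 18
T3: 32→35, due 17, tardiness 18
Sum = 0+10+18+18 = 46.
Difference = 40 − 46 = -6.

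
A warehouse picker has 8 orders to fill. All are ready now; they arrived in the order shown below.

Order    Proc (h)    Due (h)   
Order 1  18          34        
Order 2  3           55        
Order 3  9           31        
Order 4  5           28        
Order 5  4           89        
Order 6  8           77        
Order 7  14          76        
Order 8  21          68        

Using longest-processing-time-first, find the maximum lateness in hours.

LPT (decreasing processing time): Order 8 Order 1 Order 7 Order 3 Order 6 Order 4 Order 5 Order 2.
Order 8: 0→21, due 68, lateness -47
Order 1: 21→39, due 34, lateness 5
Order 7: 39→53, due 76, lateness -23
Order 3: 53→62, due 31, lateness 31
Order 6: 62→70, due 77, lateness -7
Order 4: 70→75, due 28, lateness 47
Order 5: 75→79, due 89, lateness -10
Order 2: 79→82, due 55, lateness 27
Maximum = 47.

47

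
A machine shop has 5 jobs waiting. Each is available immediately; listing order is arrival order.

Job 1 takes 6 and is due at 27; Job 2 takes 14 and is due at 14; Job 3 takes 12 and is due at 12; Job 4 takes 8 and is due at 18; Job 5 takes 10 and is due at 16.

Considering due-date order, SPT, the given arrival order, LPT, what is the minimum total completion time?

130

EDD (increasing due date): Job 3 Job 2 Job 5 Job 4 Job 1.
Job 3: 0→12
Job 2: 12→26
Job 5: 26→36
Job 4: 36→44
Job 1: 44→50
Sum = 12+26+36+44+50 = 168.
SPT (increasing processing time): Job 1 Job 4 Job 5 Job 3 Job 2.
Job 1: 0→6
Job 4: 6→14
Job 5: 14→24
Job 3: 24→36
Job 2: 36→50
Sum = 6+14+24+36+50 = 130.
FIFO (arrival order): Job 1 Job 2 Job 3 Job 4 Job 5.
Job 1: 0→6
Job 2: 6→20
Job 3: 20→32
Job 4: 32→40
Job 5: 40→50
Sum = 6+20+32+40+50 = 148.
LPT (decreasing processing time): Job 2 Job 3 Job 5 Job 4 Job 1.
Job 2: 0→14
Job 3: 14→26
Job 5: 26→36
Job 4: 36→44
Job 1: 44→50
Sum = 14+26+36+44+50 = 170.
EDD 168, SPT 130, FIFO 148, LPT 170 → minimum 130.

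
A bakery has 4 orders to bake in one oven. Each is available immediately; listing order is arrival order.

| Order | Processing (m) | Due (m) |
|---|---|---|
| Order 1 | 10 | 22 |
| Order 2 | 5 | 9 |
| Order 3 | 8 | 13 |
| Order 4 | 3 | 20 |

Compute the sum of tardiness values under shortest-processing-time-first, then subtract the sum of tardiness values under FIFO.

-15

SPT (increasing processing time): Order 4 Order 2 Order 3 Order 1.
Order 4: 0→3, due 20, tardiness 0
Order 2: 3→8, due 9, tardiness 0
Order 3: 8→16, due 13, tardiness 3
Order 1: 16→26, due 22, tardiness 4
Sum = 0+0+3+4 = 7.
FIFO (arrival order): Order 1 Order 2 Order 3 Order 4.
Order 1: 0→10, due 22, tardiness 0
Order 2: 10→15, due 9, tardiness 6
Order 3: 15→23, due 13, tardiness 10
Order 4: 23→26, due 20, tardiness 6
Sum = 0+6+10+6 = 22.
Difference = 7 − 22 = -15.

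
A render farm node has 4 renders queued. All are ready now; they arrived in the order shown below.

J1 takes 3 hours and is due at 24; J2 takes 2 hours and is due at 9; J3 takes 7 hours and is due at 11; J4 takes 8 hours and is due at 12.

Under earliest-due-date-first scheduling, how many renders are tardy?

1

EDD (increasing due date): J2 J3 J4 J1.
J2: 0→2, due 9, tardiness 0
J3: 2→9, due 11, tardiness 0
J4: 9→17, due 12, tardiness 5
J1: 17→20, due 24, tardiness 0
Late renders: 1.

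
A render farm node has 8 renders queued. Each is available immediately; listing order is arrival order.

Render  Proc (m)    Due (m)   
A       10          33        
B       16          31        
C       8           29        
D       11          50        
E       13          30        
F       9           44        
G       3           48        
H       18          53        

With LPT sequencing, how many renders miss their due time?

7

LPT (decreasing processing time): H B E D A F C G.
H: 0→18, due 53, tardiness 0
B: 18→34, due 31, tardiness 3
E: 34→47, due 30, tardiness 17
D: 47→58, due 50, tardiness 8
A: 58→68, due 33, tardiness 35
F: 68→77, due 44, tardiness 33
C: 77→85, due 29, tardiness 56
G: 85→88, due 48, tardiness 40
Late renders: 7.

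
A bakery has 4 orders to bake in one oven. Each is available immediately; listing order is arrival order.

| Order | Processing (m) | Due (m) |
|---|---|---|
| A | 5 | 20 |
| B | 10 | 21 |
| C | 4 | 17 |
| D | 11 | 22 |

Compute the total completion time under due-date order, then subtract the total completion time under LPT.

-26

EDD (increasing due date): C A B D.
C: 0→4
A: 4→9
B: 9→19
D: 19→30
Sum = 4+9+19+30 = 62.
LPT (decreasing processing time): D B A C.
D: 0→11
B: 11→21
A: 21→26
C: 26→30
Sum = 11+21+26+30 = 88.
Difference = 62 − 88 = -26.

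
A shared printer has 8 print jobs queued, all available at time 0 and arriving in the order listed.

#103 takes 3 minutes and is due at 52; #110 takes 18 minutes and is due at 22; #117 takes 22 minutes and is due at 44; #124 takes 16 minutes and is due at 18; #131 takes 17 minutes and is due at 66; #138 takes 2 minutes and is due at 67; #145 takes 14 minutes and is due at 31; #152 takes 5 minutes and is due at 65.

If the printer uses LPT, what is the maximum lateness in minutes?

56

LPT (decreasing processing time): #117 #110 #131 #124 #145 #152 #103 #138.
#117: 0→22, due 44, lateness -22
#110: 22→40, due 22, lateness 18
#131: 40→57, due 66, lateness -9
#124: 57→73, due 18, lateness 55
#145: 73→87, due 31, lateness 56
#152: 87→92, due 65, lateness 27
#103: 92→95, due 52, lateness 43
#138: 95→97, due 67, lateness 30
Maximum = 56.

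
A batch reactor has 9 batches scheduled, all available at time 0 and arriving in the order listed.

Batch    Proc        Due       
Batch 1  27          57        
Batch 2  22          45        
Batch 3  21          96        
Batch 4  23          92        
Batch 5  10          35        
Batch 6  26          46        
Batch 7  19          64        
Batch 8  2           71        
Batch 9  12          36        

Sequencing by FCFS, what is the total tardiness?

FIFO (arrival order): Batch 1 Batch 2 Batch 3 Batch 4 Batch 5 Batch 6 Batch 7 Batch 8 Batch 9.
Batch 1: 0→27, due 57, tardiness 0
Batch 2: 27→49, due 45, tardiness 4
Batch 3: 49→70, due 96, tardiness 0
Batch 4: 70→93, due 92, tardiness 1
Batch 5: 93→103, due 35, tardiness 68
Batch 6: 103→129, due 46, tardiness 83
Batch 7: 129→148, due 64, tardiness 84
Batch 8: 148→150, due 71, tardiness 79
Batch 9: 150→162, due 36, tardiness 126
Sum = 0+4+0+1+68+83+84+79+126 = 445.

445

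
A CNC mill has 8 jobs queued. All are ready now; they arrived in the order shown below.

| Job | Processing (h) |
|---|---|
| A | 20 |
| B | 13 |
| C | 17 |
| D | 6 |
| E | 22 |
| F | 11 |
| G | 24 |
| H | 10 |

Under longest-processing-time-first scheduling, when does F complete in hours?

LPT (decreasing processing time): G E A C B F H D.
G: 0→24
E: 24→46
A: 46→66
C: 66→83
B: 83→96
F: 96→107

107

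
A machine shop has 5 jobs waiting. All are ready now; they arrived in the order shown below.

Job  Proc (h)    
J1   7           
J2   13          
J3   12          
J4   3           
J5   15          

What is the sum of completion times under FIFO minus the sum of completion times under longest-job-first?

FIFO (arrival order): J1 J2 J3 J4 J5.
J1: 0→7
J2: 7→20
J3: 20→32
J4: 32→35
J5: 35→50
Sum = 7+20+32+35+50 = 144.
LPT (decreasing processing time): J5 J2 J3 J1 J4.
J5: 0→15
J2: 15→28
J3: 28→40
J1: 40→47
J4: 47→50
Sum = 15+28+40+47+50 = 180.
Difference = 144 − 180 = -36.

-36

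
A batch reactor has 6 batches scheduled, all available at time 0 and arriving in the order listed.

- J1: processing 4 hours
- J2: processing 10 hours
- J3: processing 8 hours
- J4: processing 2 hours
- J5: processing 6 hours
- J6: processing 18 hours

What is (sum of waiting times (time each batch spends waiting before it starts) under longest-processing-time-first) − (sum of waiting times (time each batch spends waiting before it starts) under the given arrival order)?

76

LPT (decreasing processing time): J6 J2 J3 J5 J1 J4.
J6: waits 0, runs 0→18
J2: waits 18, runs 18→28
J3: waits 28, runs 28→36
J5: waits 36, runs 36→42
J1: waits 42, runs 42→46
J4: waits 46, runs 46→48
Sum = 0+18+28+36+42+46 = 170.
FIFO (arrival order): J1 J2 J3 J4 J5 J6.
J1: waits 0, runs 0→4
J2: waits 4, runs 4→14
J3: waits 14, runs 14→22
J4: waits 22, runs 22→24
J5: waits 24, runs 24→30
J6: waits 30, runs 30→48
Sum = 0+4+14+22+24+30 = 94.
Difference = 170 − 94 = 76.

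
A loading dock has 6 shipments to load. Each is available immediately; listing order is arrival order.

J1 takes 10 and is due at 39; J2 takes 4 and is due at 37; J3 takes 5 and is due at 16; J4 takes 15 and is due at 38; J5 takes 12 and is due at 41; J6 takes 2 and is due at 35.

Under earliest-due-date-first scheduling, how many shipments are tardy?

1

EDD (increasing due date): J3 J6 J2 J4 J1 J5.
J3: 0→5, due 16, tardiness 0
J6: 5→7, due 35, tardiness 0
J2: 7→11, due 37, tardiness 0
J4: 11→26, due 38, tardiness 0
J1: 26→36, due 39, tardiness 0
J5: 36→48, due 41, tardiness 7
Late shipments: 1.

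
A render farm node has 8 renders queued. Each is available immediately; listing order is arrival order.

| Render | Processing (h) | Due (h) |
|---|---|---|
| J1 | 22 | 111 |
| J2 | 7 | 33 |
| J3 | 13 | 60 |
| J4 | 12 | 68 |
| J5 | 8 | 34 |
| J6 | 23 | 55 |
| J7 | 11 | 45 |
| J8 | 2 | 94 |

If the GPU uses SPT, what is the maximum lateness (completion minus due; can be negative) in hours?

SPT (increasing processing time): J8 J2 J5 J7 J4 J3 J1 J6.
J8: 0→2, due 94, lateness -92
J2: 2→9, due 33, lateness -24
J5: 9→17, due 34, lateness -17
J7: 17→28, due 45, lateness -17
J4: 28→40, due 68, lateness -28
J3: 40→53, due 60, lateness -7
J1: 53→75, due 111, lateness -36
J6: 75→98, due 55, lateness 43
Maximum = 43.

43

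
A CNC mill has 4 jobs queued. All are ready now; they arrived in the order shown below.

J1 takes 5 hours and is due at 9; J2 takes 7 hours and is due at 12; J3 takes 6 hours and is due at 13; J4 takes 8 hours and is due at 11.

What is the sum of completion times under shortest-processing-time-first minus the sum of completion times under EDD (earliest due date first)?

SPT (increasing processing time): J1 J3 J2 J4.
J1: 0→5
J3: 5→11
J2: 11→18
J4: 18→26
Sum = 5+11+18+26 = 60.
EDD (increasing due date): J1 J4 J2 J3.
J1: 0→5
J4: 5→13
J2: 13→20
J3: 20→26
Sum = 5+13+20+26 = 64.
Difference = 60 − 64 = -4.

-4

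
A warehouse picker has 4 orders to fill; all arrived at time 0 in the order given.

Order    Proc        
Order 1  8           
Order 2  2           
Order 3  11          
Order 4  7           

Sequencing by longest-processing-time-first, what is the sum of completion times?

LPT (decreasing processing time): Order 3 Order 1 Order 4 Order 2.
Order 3: 0→11
Order 1: 11→19
Order 4: 19→26
Order 2: 26→28
Sum = 11+19+26+28 = 84.

84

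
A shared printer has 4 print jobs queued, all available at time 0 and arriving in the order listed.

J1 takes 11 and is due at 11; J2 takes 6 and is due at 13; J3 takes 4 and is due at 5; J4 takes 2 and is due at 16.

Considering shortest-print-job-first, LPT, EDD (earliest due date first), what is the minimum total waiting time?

SPT (increasing processing time): J4 J3 J2 J1.
J4: waits 0, runs 0→2
J3: waits 2, runs 2→6
J2: waits 6, runs 6→12
J1: waits 12, runs 12→23
Sum = 0+2+6+12 = 20.
LPT (decreasing processing time): J1 J2 J3 J4.
J1: waits 0, runs 0→11
J2: waits 11, runs 11→17
J3: waits 17, runs 17→21
J4: waits 21, runs 21→23
Sum = 0+11+17+21 = 49.
EDD (increasing due date): J3 J1 J2 J4.
J3: waits 0, runs 0→4
J1: waits 4, runs 4→15
J2: waits 15, runs 15→21
J4: waits 21, runs 21→23
Sum = 0+4+15+21 = 40.
SPT 20, LPT 49, EDD 40 → minimum 20.

20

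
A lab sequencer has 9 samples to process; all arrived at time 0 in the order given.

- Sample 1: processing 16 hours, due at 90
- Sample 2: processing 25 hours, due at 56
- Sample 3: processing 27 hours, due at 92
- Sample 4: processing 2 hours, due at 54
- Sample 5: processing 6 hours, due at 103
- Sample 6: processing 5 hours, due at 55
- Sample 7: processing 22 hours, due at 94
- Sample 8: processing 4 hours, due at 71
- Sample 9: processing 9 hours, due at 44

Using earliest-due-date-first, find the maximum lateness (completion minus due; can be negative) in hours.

EDD (increasing due date): Sample 9 Sample 4 Sample 6 Sample 2 Sample 8 Sample 1 Sample 3 Sample 7 Sample 5.
Sample 9: 0→9, due 44, lateness -35
Sample 4: 9→11, due 54, lateness -43
Sample 6: 11→16, due 55, lateness -39
Sample 2: 16→41, due 56, lateness -15
Sample 8: 41→45, due 71, lateness -26
Sample 1: 45→61, due 90, lateness -29
Sample 3: 61→88, due 92, lateness -4
Sample 7: 88→110, due 94, lateness 16
Sample 5: 110→116, due 103, lateness 13
Maximum = 16.

16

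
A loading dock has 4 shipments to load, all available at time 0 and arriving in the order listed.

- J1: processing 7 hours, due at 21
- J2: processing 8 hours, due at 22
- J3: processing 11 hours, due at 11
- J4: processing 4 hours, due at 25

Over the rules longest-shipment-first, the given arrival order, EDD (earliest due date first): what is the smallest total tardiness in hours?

9

LPT (decreasing processing time): J3 J2 J1 J4.
J3: 0→11, due 11, tardiness 0
J2: 11→19, due 22, tardiness 0
J1: 19→26, due 21, tardiness 5
J4: 26→30, due 25, tardiness 5
Sum = 0+0+5+5 = 10.
FIFO (arrival order): J1 J2 J3 J4.
J1: 0→7, due 21, tardiness 0
J2: 7→15, due 22, tardiness 0
J3: 15→26, due 11, tardiness 15
J4: 26→30, due 25, tardiness 5
Sum = 0+0+15+5 = 20.
EDD (increasing due date): J3 J1 J2 J4.
J3: 0→11, due 11, tardiness 0
J1: 11→18, due 21, tardiness 0
J2: 18→26, due 22, tardiness 4
J4: 26→30, due 25, tardiness 5
Sum = 0+0+4+5 = 9.
LPT 10, FIFO 20, EDD 9 → minimum 9.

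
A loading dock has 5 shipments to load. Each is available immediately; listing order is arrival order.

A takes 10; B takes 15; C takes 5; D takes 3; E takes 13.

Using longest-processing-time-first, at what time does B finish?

LPT (decreasing processing time): B E A C D.
B: 0→15

15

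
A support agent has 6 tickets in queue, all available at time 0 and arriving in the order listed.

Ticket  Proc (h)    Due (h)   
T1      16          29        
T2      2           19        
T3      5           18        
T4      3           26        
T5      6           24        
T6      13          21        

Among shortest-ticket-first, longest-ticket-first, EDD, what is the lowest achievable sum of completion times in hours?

107

SPT (increasing processing time): T2 T4 T3 T5 T6 T1.
T2: 0→2
T4: 2→5
T3: 5→10
T5: 10→16
T6: 16→29
T1: 29→45
Sum = 2+5+10+16+29+45 = 107.
LPT (decreasing processing time): T1 T6 T5 T3 T4 T2.
T1: 0→16
T6: 16→29
T5: 29→35
T3: 35→40
T4: 40→43
T2: 43→45
Sum = 16+29+35+40+43+45 = 208.
EDD (increasing due date): T3 T2 T6 T5 T4 T1.
T3: 0→5
T2: 5→7
T6: 7→20
T5: 20→26
T4: 26→29
T1: 29→45
Sum = 5+7+20+26+29+45 = 132.
SPT 107, LPT 208, EDD 132 → minimum 107.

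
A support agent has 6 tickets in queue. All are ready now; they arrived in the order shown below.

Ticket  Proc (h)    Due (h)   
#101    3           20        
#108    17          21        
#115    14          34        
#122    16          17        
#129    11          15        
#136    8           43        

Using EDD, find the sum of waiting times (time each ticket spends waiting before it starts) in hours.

176

EDD (increasing due date): #129 #122 #101 #108 #115 #136.
#129: waits 0, runs 0→11
#122: waits 11, runs 11→27
#101: waits 27, runs 27→30
#108: waits 30, runs 30→47
#115: waits 47, runs 47→61
#136: waits 61, runs 61→69
Sum = 0+11+27+30+47+61 = 176.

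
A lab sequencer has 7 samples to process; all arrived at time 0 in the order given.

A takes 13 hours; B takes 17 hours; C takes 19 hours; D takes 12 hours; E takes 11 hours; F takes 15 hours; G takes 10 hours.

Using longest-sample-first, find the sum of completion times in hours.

LPT (decreasing processing time): C B F A D E G.
C: 0→19
B: 19→36
F: 36→51
A: 51→64
D: 64→76
E: 76→87
G: 87→97
Sum = 19+36+51+64+76+87+97 = 430.

430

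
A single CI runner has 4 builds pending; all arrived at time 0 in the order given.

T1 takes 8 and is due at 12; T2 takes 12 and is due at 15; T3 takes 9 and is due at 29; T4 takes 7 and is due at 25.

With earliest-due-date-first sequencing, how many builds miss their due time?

EDD (increasing due date): T1 T2 T4 T3.
T1: 0→8, due 12, tardiness 0
T2: 8→20, due 15, tardiness 5
T4: 20→27, due 25, tardiness 2
T3: 27→36, due 29, tardiness 7
Late builds: 3.

3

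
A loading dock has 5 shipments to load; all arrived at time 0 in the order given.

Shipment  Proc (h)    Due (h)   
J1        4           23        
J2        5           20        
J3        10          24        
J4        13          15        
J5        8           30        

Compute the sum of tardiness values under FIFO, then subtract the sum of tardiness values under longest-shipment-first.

-7

FIFO (arrival order): J1 J2 J3 J4 J5.
J1: 0→4, due 23, tardiness 0
J2: 4→9, due 20, tardiness 0
J3: 9→19, due 24, tardiness 0
J4: 19→32, due 15, tardiness 17
J5: 32→40, due 30, tardiness 10
Sum = 0+0+0+17+10 = 27.
LPT (decreasing processing time): J4 J3 J5 J2 J1.
J4: 0→13, due 15, tardiness 0
J3: 13→23, due 24, tardiness 0
J5: 23→31, due 30, tardiness 1
J2: 31→36, due 20, tardiness 16
J1: 36→40, due 23, tardiness 17
Sum = 0+0+1+16+17 = 34.
Difference = 27 − 34 = -7.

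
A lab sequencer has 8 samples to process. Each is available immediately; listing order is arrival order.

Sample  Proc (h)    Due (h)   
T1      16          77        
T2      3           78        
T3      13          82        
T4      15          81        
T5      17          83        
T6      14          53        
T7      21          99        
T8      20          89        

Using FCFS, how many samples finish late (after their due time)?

FIFO (arrival order): T1 T2 T3 T4 T5 T6 T7 T8.
T1: 0→16, due 77, tardiness 0
T2: 16→19, due 78, tardiness 0
T3: 19→32, due 82, tardiness 0
T4: 32→47, due 81, tardiness 0
T5: 47→64, due 83, tardiness 0
T6: 64→78, due 53, tardiness 25
T7: 78→99, due 99, tardiness 0
T8: 99→119, due 89, tardiness 30
Late samples: 2.

2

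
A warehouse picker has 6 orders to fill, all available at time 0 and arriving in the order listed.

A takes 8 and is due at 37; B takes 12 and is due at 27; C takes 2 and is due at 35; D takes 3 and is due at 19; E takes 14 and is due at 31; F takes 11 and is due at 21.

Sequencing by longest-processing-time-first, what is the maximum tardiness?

29

LPT (decreasing processing time): E B F A D C.
E: 0→14, due 31, tardiness 0
B: 14→26, due 27, tardiness 0
F: 26→37, due 21, tardiness 16
A: 37→45, due 37, tardiness 8
D: 45→48, due 19, tardiness 29
C: 48→50, due 35, tardiness 15
Maximum = 29.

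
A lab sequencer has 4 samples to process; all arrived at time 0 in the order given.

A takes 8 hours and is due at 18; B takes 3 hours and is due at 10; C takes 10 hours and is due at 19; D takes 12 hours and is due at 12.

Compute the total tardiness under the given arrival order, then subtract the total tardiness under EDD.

FIFO (arrival order): A B C D.
A: 0→8, due 18, tardiness 0
B: 8→11, due 10, tardiness 1
C: 11→21, due 19, tardiness 2
D: 21→33, due 12, tardiness 21
Sum = 0+1+2+21 = 24.
EDD (increasing due date): B D A C.
B: 0→3, due 10, tardiness 0
D: 3→15, due 12, tardiness 3
A: 15→23, due 18, tardiness 5
C: 23→33, due 19, tardiness 14
Sum = 0+3+5+14 = 22.
Difference = 24 − 22 = 2.

2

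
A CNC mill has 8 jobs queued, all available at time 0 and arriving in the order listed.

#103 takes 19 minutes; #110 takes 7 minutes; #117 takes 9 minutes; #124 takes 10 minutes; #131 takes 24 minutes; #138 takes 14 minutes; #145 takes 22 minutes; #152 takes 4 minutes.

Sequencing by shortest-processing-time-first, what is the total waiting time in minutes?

SPT (increasing processing time): #152 #110 #117 #124 #138 #103 #145 #131.
#152: waits 0, runs 0→4
#110: waits 4, runs 4→11
#117: waits 11, runs 11→20
#124: waits 20, runs 20→30
#138: waits 30, runs 30→44
#103: waits 44, runs 44→63
#145: waits 63, runs 63→85
#131: waits 85, runs 85→109
Sum = 0+4+11+20+30+44+63+85 = 257.

257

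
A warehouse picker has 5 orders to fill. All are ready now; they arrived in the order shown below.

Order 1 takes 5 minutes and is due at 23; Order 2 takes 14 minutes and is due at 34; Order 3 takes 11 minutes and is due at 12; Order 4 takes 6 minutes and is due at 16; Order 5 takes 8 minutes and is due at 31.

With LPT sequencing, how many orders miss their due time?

LPT (decreasing processing time): Order 2 Order 3 Order 5 Order 4 Order 1.
Order 2: 0→14, due 34, tardiness 0
Order 3: 14→25, due 12, tardiness 13
Order 5: 25→33, due 31, tardiness 2
Order 4: 33→39, due 16, tardiness 23
Order 1: 39→44, due 23, tardiness 21
Late orders: 4.

4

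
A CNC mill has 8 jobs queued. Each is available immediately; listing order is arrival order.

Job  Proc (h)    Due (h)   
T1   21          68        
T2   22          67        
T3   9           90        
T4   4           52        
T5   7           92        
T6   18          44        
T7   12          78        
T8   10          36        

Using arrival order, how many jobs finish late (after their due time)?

FIFO (arrival order): T1 T2 T3 T4 T5 T6 T7 T8.
T1: 0→21, due 68, tardiness 0
T2: 21→43, due 67, tardiness 0
T3: 43→52, due 90, tardiness 0
T4: 52→56, due 52, tardiness 4
T5: 56→63, due 92, tardiness 0
T6: 63→81, due 44, tardiness 37
T7: 81→93, due 78, tardiness 15
T8: 93→103, due 36, tardiness 67
Late jobs: 4.

4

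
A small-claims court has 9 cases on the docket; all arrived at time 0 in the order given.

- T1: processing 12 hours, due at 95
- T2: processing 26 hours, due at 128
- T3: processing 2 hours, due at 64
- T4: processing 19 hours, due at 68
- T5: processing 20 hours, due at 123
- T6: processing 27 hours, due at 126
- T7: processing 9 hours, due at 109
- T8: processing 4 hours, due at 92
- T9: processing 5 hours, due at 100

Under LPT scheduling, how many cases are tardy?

6

LPT (decreasing processing time): T6 T2 T5 T4 T1 T7 T9 T8 T3.
T6: 0→27, due 126, tardiness 0
T2: 27→53, due 128, tardiness 0
T5: 53→73, due 123, tardiness 0
T4: 73→92, due 68, tardiness 24
T1: 92→104, due 95, tardiness 9
T7: 104→113, due 109, tardiness 4
T9: 113→118, due 100, tardiness 18
T8: 118→122, due 92, tardiness 30
T3: 122→124, due 64, tardiness 60
Late cases: 6.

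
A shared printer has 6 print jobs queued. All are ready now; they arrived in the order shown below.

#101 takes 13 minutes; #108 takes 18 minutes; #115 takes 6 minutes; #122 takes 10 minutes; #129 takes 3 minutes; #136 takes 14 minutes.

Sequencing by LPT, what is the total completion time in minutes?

LPT (decreasing processing time): #108 #136 #101 #122 #115 #129.
#108: 0→18
#136: 18→32
#101: 32→45
#122: 45→55
#115: 55→61
#129: 61→64
Sum = 18+32+45+55+61+64 = 275.

275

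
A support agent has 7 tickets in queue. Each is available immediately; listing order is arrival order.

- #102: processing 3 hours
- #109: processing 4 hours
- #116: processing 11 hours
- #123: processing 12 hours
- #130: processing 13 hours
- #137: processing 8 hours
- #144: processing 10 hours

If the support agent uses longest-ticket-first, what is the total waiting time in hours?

LPT (decreasing processing time): #130 #123 #116 #144 #137 #109 #102.
#130: waits 0, runs 0→13
#123: waits 13, runs 13→25
#116: waits 25, runs 25→36
#144: waits 36, runs 36→46
#137: waits 46, runs 46→54
#109: waits 54, runs 54→58
#102: waits 58, runs 58→61
Sum = 0+13+25+36+46+54+58 = 232.

232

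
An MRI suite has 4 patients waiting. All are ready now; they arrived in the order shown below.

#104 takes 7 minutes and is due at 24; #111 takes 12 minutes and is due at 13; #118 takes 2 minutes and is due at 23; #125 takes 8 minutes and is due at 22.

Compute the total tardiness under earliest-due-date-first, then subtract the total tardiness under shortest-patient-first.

EDD (increasing due date): #111 #125 #118 #104.
#111: 0→12, due 13, tardiness 0
#125: 12→20, due 22, tardiness 0
#118: 20→22, due 23, tardiness 0
#104: 22→29, due 24, tardiness 5
Sum = 0+0+0+5 = 5.
SPT (increasing processing time): #118 #104 #125 #111.
#118: 0→2, due 23, tardiness 0
#104: 2→9, due 24, tardiness 0
#125: 9→17, due 22, tardiness 0
#111: 17→29, due 13, tardiness 16
Sum = 0+0+0+16 = 16.
Difference = 5 − 16 = -11.

-11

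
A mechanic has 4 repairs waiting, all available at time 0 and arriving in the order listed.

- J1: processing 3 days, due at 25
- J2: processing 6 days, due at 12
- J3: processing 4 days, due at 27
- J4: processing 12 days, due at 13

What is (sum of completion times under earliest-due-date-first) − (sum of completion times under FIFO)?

EDD (increasing due date): J2 J4 J1 J3.
J2: 0→6
J4: 6→18
J1: 18→21
J3: 21→25
Sum = 6+18+21+25 = 70.
FIFO (arrival order): J1 J2 J3 J4.
J1: 0→3
J2: 3→9
J3: 9→13
J4: 13→25
Sum = 3+9+13+25 = 50.
Difference = 70 − 50 = 20.

20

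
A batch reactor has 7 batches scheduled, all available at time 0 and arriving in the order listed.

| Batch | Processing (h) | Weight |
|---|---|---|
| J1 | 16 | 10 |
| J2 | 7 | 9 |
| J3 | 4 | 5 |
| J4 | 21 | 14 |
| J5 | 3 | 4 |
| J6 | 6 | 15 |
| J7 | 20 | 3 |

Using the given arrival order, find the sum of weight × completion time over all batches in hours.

FIFO (arrival order): J1 J2 J3 J4 J5 J6 J7.
J1: finishes 16, weight 10, w·C = 160
J2: finishes 23, weight 9, w·C = 207
J3: finishes 27, weight 5, w·C = 135
J4: finishes 48, weight 14, w·C = 672
J5: finishes 51, weight 4, w·C = 204
J6: finishes 57, weight 15, w·C = 855
J7: finishes 77, weight 3, w·C = 231
Sum = 160+207+135+672+204+855+231 = 2464.

2464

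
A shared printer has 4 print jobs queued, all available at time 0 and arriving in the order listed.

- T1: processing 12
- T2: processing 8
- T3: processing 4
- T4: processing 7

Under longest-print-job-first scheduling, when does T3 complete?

LPT (decreasing processing time): T1 T2 T4 T3.
T1: 0→12
T2: 12→20
T4: 20→27
T3: 27→31

31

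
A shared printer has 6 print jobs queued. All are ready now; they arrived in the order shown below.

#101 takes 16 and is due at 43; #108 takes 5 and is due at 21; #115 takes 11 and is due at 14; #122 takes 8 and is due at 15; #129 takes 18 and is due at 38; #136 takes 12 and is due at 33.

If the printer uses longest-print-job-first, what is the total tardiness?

LPT (decreasing processing time): #129 #101 #136 #115 #122 #108.
#129: 0→18, due 38, tardiness 0
#101: 18→34, due 43, tardiness 0
#136: 34→46, due 33, tardiness 13
#115: 46→57, due 14, tardiness 43
#122: 57→65, due 15, tardiness 50
#108: 65→70, due 21, tardiness 49
Sum = 0+0+13+43+50+49 = 155.

155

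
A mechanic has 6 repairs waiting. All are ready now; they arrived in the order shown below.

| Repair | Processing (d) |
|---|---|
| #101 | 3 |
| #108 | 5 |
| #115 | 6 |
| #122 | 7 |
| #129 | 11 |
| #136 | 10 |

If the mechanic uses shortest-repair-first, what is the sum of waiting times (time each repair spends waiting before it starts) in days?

SPT (increasing processing time): #101 #108 #115 #122 #136 #129.
#101: waits 0, runs 0→3
#108: waits 3, runs 3→8
#115: waits 8, runs 8→14
#122: waits 14, runs 14→21
#136: waits 21, runs 21→31
#129: waits 31, runs 31→42
Sum = 0+3+8+14+21+31 = 77.

77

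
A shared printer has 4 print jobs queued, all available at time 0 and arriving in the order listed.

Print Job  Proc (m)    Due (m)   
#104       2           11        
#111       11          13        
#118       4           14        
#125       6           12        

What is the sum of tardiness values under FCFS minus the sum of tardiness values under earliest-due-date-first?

-1

FIFO (arrival order): #104 #111 #118 #125.
#104: 0→2, due 11, tardiness 0
#111: 2→13, due 13, tardiness 0
#118: 13→17, due 14, tardiness 3
#125: 17→23, due 12, tardiness 11
Sum = 0+0+3+11 = 14.
EDD (increasing due date): #104 #125 #111 #118.
#104: 0→2, due 11, tardiness 0
#125: 2→8, due 12, tardiness 0
#111: 8→19, due 13, tardiness 6
#118: 19→23, due 14, tardiness 9
Sum = 0+0+6+9 = 15.
Difference = 14 − 15 = -1.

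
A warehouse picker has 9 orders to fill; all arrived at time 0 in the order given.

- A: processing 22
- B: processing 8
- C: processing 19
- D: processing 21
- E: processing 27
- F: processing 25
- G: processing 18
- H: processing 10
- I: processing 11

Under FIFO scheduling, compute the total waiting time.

FIFO (arrival order): A B C D E F G H I.
A: waits 0, runs 0→22
B: waits 22, runs 22→30
C: waits 30, runs 30→49
D: waits 49, runs 49→70
E: waits 70, runs 70→97
F: waits 97, runs 97→122
G: waits 122, runs 122→140
H: waits 140, runs 140→150
I: waits 150, runs 150→161
Sum = 0+22+30+49+70+97+122+140+150 = 680.

680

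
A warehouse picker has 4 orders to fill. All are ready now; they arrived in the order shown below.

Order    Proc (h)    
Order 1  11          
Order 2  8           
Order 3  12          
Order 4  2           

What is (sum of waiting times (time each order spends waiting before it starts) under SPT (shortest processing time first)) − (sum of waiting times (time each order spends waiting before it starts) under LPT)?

-33

SPT (increasing processing time): Order 4 Order 2 Order 1 Order 3.
Order 4: waits 0, runs 0→2
Order 2: waits 2, runs 2→10
Order 1: waits 10, runs 10→21
Order 3: waits 21, runs 21→33
Sum = 0+2+10+21 = 33.
LPT (decreasing processing time): Order 3 Order 1 Order 2 Order 4.
Order 3: waits 0, runs 0→12
Order 1: waits 12, runs 12→23
Order 2: waits 23, runs 23→31
Order 4: waits 31, runs 31→33
Sum = 0+12+23+31 = 66.
Difference = 33 − 66 = -33.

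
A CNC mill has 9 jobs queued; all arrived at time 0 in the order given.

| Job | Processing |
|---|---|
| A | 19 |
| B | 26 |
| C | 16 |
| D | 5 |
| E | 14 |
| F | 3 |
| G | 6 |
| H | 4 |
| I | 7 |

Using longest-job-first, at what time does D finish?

LPT (decreasing processing time): B A C E I G D H F.
B: 0→26
A: 26→45
C: 45→61
E: 61→75
I: 75→82
G: 82→88
D: 88→93

93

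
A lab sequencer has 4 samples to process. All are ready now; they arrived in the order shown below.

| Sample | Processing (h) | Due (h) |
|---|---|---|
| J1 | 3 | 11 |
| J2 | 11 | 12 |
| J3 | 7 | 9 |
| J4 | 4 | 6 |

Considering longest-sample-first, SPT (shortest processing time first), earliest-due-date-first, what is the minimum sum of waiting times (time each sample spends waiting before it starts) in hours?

LPT (decreasing processing time): J2 J3 J4 J1.
J2: waits 0, runs 0→11
J3: waits 11, runs 11→18
J4: waits 18, runs 18→22
J1: waits 22, runs 22→25
Sum = 0+11+18+22 = 51.
SPT (increasing processing time): J1 J4 J3 J2.
J1: waits 0, runs 0→3
J4: waits 3, runs 3→7
J3: waits 7, runs 7→14
J2: waits 14, runs 14→25
Sum = 0+3+7+14 = 24.
EDD (increasing due date): J4 J3 J1 J2.
J4: waits 0, runs 0→4
J3: waits 4, runs 4→11
J1: waits 11, runs 11→14
J2: waits 14, runs 14→25
Sum = 0+4+11+14 = 29.
LPT 51, SPT 24, EDD 29 → minimum 24.

24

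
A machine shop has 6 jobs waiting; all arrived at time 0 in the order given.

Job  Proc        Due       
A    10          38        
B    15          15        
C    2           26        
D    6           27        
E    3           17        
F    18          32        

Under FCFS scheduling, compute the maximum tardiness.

22

FIFO (arrival order): A B C D E F.
A: 0→10, due 38, tardiness 0
B: 10→25, due 15, tardiness 10
C: 25→27, due 26, tardiness 1
D: 27→33, due 27, tardiness 6
E: 33→36, due 17, tardiness 19
F: 36→54, due 32, tardiness 22
Maximum = 22.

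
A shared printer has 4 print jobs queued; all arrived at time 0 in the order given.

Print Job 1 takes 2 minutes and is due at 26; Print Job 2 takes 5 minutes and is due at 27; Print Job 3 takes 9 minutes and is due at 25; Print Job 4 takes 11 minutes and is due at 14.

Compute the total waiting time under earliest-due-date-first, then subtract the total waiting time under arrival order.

EDD (increasing due date): Print Job 4 Print Job 3 Print Job 1 Print Job 2.
Print Job 4: waits 0, runs 0→11
Print Job 3: waits 11, runs 11→20
Print Job 1: waits 20, runs 20→22
Print Job 2: waits 22, runs 22→27
Sum = 0+11+20+22 = 53.
FIFO (arrival order): Print Job 1 Print Job 2 Print Job 3 Print Job 4.
Print Job 1: waits 0, runs 0→2
Print Job 2: waits 2, runs 2→7
Print Job 3: waits 7, runs 7→16
Print Job 4: waits 16, runs 16→27
Sum = 0+2+7+16 = 25.
Difference = 53 − 25 = 28.

28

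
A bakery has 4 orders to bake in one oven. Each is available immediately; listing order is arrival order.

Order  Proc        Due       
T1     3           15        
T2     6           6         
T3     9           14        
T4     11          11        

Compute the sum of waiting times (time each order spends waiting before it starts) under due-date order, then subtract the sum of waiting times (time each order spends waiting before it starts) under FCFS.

19

EDD (increasing due date): T2 T4 T3 T1.
T2: waits 0, runs 0→6
T4: waits 6, runs 6→17
T3: waits 17, runs 17→26
T1: waits 26, runs 26→29
Sum = 0+6+17+26 = 49.
FIFO (arrival order): T1 T2 T3 T4.
T1: waits 0, runs 0→3
T2: waits 3, runs 3→9
T3: waits 9, runs 9→18
T4: waits 18, runs 18→29
Sum = 0+3+9+18 = 30.
Difference = 49 − 30 = 19.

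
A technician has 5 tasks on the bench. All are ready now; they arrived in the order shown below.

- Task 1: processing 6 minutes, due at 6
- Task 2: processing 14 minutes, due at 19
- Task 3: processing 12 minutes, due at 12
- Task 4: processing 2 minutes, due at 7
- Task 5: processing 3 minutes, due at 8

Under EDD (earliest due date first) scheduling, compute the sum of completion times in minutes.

85

EDD (increasing due date): Task 1 Task 4 Task 5 Task 3 Task 2.
Task 1: 0→6
Task 4: 6→8
Task 5: 8→11
Task 3: 11→23
Task 2: 23→37
Sum = 6+8+11+23+37 = 85.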